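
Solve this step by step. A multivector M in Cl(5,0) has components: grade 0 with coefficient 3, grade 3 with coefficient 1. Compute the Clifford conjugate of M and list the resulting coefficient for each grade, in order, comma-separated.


Clifford conjugate sign for grade k: (-1)^(k(k+1)/2)
Grade 0: (-1)^(0*1/2) = (-1)^0 = 1, coeff 3 -> 3
Grade 3: (-1)^(3*4/2) = (-1)^6 = 1, coeff 1 -> 1
Conjugated coefficients: 3, 1


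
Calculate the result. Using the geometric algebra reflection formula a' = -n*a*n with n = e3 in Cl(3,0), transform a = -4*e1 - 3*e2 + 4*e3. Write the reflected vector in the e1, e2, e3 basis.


Reflection formula: a' = -n*a*n, with n = e3 (unit vector, n^2 = 1).
For reflection through hyperplane perp to e3:
The component along e3 flips sign, others stay.
a = (-4, -3, 4)
a' = (-4, -3, -4)
a' = -4*e1 - 3*e2 - 4*e3


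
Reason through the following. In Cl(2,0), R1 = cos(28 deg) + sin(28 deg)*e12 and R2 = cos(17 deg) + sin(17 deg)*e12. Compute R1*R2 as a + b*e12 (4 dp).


Same-plane rotors commute and their half-angles add:
R1*R2 = cos(a1 + a2) + sin(a1 + a2)*e12.
a1 + a2 = 28 + 17 = 45 deg
cos(45 deg) = 0.7071
sin(45 deg) = 0.7071
R1*R2 = 0.7071 + 0.7071*e12


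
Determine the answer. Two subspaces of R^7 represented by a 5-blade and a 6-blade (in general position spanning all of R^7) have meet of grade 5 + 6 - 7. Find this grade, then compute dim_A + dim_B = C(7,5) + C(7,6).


Meet grade = grade(A) + grade(B) - n
= 5 + 6 - 7 = 4
C(7,5) = 21
C(7,6) = 7
dim_A + dim_B = 21 + 7 = 28


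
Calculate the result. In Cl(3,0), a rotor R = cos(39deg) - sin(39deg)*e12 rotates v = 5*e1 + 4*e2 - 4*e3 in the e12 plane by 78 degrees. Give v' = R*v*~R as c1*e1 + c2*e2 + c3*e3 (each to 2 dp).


Rotor R = cos(39deg) - sin(39deg)*e12
Rotation angle theta = 2 * 39 = 78 degrees in the e12 plane (e1 -> e2).
The component perpendicular to the plane (e3) is invariant: v'_3 = v3 = -4.00
cos(78deg) = 0.2079, sin(78deg) = 0.9781
v'_1 = v1*cos(theta) - v2*sin(theta) = 5*0.2079 - 4*0.9781 = -2.87
v'_2 = v1*sin(theta) + v2*cos(theta) = 5*0.9781 + 4*0.2079 = 5.72
v' = -2.87*e1 + 5.72*e2 - 4.00*e3


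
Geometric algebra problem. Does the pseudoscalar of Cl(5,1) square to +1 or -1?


The pseudoscalar I = e1...e_n (product of all n generators) of Cl(p,q) satisfies I^2 = (-1)^(q + n(n-1)/2).
p = 5, q = 1, n = p + q = 6
n(n-1)/2 = 6 * 5 / 2 = 15
Exponent = q + n(n-1)/2 = 1 + 15 = 16
I^2 = (-1)^16 = +1


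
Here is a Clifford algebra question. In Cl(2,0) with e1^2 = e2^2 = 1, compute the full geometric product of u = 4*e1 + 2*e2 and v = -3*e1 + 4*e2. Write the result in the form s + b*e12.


Expand: (4*e1 + 2*e2)(-3*e1 + 4*e2)
= 4*(-3)*e1e1 + 4*4*e1e2 + 2*(-3)*e2e1 + 2*4*e2e2
Using e1^2 = e2^2 = 1, e2e1 = -e1e2:
Scalar part s = 4*(-3) + 2*4 = -12 + 8 = -4
Bivector part b = 4*4 - 2*(-3) = 16 - (-6) = 22
uv = -4 + 22*e12


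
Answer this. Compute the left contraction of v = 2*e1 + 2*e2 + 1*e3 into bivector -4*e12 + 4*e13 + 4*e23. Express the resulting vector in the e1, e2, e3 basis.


Left contraction v _| B = <vB>_1 (grade-1 part of the geometric product vB).
Using e1_|e12 = e2, e2_|e12 = -e1, e1_|e13 = e3, e3_|e13 = -e1, e2_|e23 = e3, e3_|e23 = -e2:
e1 coeff: -v2*b12 - v3*b13 = -(2)*(-4) - (1)*(4) = 4
e2 coeff: v1*b12 - v3*b23 = (2)*(-4) - (1)*(4) = -12
e3 coeff: v1*b13 + v2*b23 = (2)*(4) + (2)*(4) = 16
v _| B = 4*e1 - 12*e2 + 16*e3


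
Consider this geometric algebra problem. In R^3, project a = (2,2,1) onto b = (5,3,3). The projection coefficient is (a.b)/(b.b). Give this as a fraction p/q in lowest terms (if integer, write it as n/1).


Projection coefficient = (a . b) / (b . b)
a . b = 2*5 + 2*3 + 1*3
= 10 + 6 + 3 = 19
b . b = 5^2 + 3^2 + 3^2
= 25 + 9 + 9 = 43
Coefficient = 19/43
In lowest terms: 19/43


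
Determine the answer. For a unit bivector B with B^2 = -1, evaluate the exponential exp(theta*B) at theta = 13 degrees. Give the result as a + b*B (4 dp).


For a unit bivector B with B^2 = -1, the exponential series gives
e^(theta*B) = cos(theta) + sin(theta)*B (the GA analogue of Euler's formula).
theta = 13 degrees = 0.226893 rad
cos(13 deg) = 0.9744
sin(13 deg) = 0.2250
exp(theta*B) = 0.9744 + 0.2250*B


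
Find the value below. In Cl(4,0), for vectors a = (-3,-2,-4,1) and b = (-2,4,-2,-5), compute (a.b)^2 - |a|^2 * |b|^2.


a . b = (-3)*(-2) + (-2)*4 + (-4)*(-2) + 1*(-5)
= 6 + (-8) + 8 + (-5) = 1
|a|^2 = (-3)^2 + (-2)^2 + (-4)^2 + 1^2 = 30
|b|^2 = (-2)^2 + 4^2 + (-2)^2 + (-5)^2 = 49
(a.b)^2 = 1^2 = 1
|a|^2 * |b|^2 = 30 * 49 = 1470
Result = 1 - 1470 = -1469


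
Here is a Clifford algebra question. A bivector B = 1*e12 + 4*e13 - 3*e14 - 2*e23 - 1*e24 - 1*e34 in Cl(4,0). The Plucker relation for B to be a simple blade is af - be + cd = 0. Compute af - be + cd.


Plucker relation: af - be + cd
a*f = 1*(-1) = -1
b*e = 4*(-1) = -4
c*d = (-3)*(-2) = 6
af - be + cd = -1 - (-4) + 6
= 9


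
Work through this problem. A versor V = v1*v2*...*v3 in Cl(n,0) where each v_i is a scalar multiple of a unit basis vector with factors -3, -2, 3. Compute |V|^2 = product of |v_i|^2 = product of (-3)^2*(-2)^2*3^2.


Each vector v_i has |v_i|^2 = s_i^2
Squared scales: (-3)^2 = 9, (-2)^2 = 4, 3^2 = 9
|V|^2 = 9 * 4 * 9
= 324


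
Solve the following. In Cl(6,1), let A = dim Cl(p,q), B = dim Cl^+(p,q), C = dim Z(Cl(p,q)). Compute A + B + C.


n = 6 + 1 = 7
Total dim = 2^7 = 128
Even subalgebra dim = 2^6 = 64
n is odd, so center dim = 2
Sum = 128 + 64 + 2 = 194


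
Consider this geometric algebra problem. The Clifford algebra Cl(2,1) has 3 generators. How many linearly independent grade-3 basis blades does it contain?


Number of grade-k basis blades in Cl(p,q) with n = p + q is C(n, k).
n = 2 + 1 = 3
C(3, 3) = 3! / (3! * 0!)
= 6 / (6 * 1)
= 1


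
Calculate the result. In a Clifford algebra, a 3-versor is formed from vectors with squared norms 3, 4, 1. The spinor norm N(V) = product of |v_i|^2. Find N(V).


Spinor norm N(V) = |v1|^2 * |v2|^2 * ... * |v3|^2
= 3 * 4 * 1
Running product: 3, 12, 12
N(V) = 12


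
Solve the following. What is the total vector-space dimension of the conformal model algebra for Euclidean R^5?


The conformal model of R^5 uses Cl(6,1): the 5 Euclidean generators plus two extra orthogonal generators e+ (e+^2 = +1) and e- (e-^2 = -1), from which the null vectors e0, einf are built.
Number of generators m = 5 + 2 = 7.
dim Cl(p,q) = 2^m = 2^7 = 128


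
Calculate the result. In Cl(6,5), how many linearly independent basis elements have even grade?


Even subalgebra dimension = 2^(n-1)
n = 6 + 5 = 11
2^(11 - 1) = 2^10 = 1024
Verification: sum of C(11,k) for even k = 1 + 55 + 330 + 462 + 165 + 11 = 1024
Result = 1024


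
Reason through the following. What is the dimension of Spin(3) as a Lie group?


Spin(n) double-covers SO(n); both have Lie algebra so(n) of dimension n(n-1)/2.
n = 3
n(n-1) = 3 * 2 = 6
dim Spin(3) = 6/2 = 3


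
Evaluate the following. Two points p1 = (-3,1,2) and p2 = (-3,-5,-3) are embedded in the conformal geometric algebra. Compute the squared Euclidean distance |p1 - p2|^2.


p1 - p2 = (0, 6, 5)
|p1 - p2|^2 = 0^2 + 6^2 + 5^2
= 0 + 36 + 25
= 61


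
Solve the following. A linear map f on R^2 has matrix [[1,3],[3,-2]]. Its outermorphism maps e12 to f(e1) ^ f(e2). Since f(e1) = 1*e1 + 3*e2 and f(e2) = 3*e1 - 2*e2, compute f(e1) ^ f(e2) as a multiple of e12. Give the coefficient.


The outermorphism of a linear map f sends e1^e2 to f(e1)^f(e2).
f(e1) = 1*e1 + 3*e2
f(e2) = 3*e1 - 2*e2
f(e1) ^ f(e2) = (1*e1 + 3*e2) ^ (3*e1 - 2*e2)
= 1*(-2)*e12 + 3*3*e21
= (-2 - 9)*e12
= -11*e12
Coefficient = -11


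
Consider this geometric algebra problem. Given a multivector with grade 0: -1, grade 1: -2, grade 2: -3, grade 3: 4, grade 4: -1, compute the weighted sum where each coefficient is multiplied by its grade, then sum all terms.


Grade-weighted sum = sum of grade_k * coefficient_k
0*(-1) = 0
1*(-2) = -2
2*(-3) = -6
3*4 = 12
4*(-1) = -4
Total = 0 + (-2) + (-6) + 12 + (-4) = 0


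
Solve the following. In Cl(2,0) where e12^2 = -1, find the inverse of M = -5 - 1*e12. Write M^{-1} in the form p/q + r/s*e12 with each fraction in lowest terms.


M = -5 - 1*e12, where e12^2 = -1.
Since M commutes with its reverse ~M = a - b*e12, M * ~M = a^2 - b^2*e12^2 = a^2 + b^2.
So M^{-1} = ~M / (a^2 + b^2) = (a - b*e12)/(a^2 + b^2).
a^2 + b^2 = 25 + 1 = 26
Scalar part = -5/26 = -5/26
Bivector coeff = 1/26 = 1/26
M^{-1} = -5/26 + 1/26*e12


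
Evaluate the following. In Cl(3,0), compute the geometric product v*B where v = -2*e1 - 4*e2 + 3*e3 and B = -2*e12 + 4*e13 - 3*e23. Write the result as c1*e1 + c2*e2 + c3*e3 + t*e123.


vB has grade-1 (vector) and grade-3 (trivector) parts: vB = (v _| B) + (v ^ B).
Vector part <vB>_1:
  e1: -v2*b12 - v3*b13 = -(-4)*(-2) - (3)*(4) = -20
  e2: v1*b12 - v3*b23 = (-2)*(-2) - (3)*(-3) = 13
  e3: v1*b13 + v2*b23 = (-2)*(4) + (-4)*(-3) = 4
Trivector part <vB>_3:
  e123: v1*b23 - v2*b13 + v3*b12 = (-2)*(-3) - (-4)*(4) + (3)*(-2) = 16
vB = -20*e1 + 13*e2 + 4*e3 + 16*e123


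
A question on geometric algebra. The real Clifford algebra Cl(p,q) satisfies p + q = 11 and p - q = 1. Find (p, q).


We need p + q = 11 and p - q = 1.
Adding: 2p = 11 + 1 = 12, so p = 6.
Then q = 11 - 6 = 5.
(p, q) = (6, 5)


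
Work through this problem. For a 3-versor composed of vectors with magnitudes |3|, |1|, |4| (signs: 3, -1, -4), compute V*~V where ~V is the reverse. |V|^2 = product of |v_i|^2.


Each vector v_i has |v_i|^2 = s_i^2
Squared scales: 3^2 = 9, (-1)^2 = 1, (-4)^2 = 16
|V|^2 = 9 * 1 * 16
= 144


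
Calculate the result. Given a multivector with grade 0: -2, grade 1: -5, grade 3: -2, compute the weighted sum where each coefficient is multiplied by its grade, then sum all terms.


Grade-weighted sum = sum of grade_k * coefficient_k
0*(-2) = 0
1*(-5) = -5
3*(-2) = -6
Total = 0 + (-5) + (-6) = -11


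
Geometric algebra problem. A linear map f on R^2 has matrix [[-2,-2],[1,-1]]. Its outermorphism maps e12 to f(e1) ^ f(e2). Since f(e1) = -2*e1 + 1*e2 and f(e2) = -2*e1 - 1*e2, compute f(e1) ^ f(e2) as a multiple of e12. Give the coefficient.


The outermorphism of a linear map f sends e1^e2 to f(e1)^f(e2).
f(e1) = -2*e1 + 1*e2
f(e2) = -2*e1 - 1*e2
f(e1) ^ f(e2) = (-2*e1 + 1*e2) ^ (-2*e1 - 1*e2)
= (-2)*(-1)*e12 + 1*(-2)*e21
= (2 - (-2))*e12
= 4*e12
Coefficient = 4


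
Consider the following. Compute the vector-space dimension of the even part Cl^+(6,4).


Even subalgebra dimension = 2^(n-1)
n = 6 + 4 = 10
2^(10 - 1) = 2^9 = 512
Verification: sum of C(10,k) for even k = 1 + 45 + 210 + 210 + 45 + 1 = 512
Result = 512


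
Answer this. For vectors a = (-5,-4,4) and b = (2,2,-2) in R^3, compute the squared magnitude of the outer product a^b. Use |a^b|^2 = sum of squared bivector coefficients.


a wedge b = (a1*b2 - a2*b1)*e12 + (a1*b3 - a3*b1)*e13 + (a2*b3 - a3*b2)*e23
e12 coeff: (-5)*2 - (-4)*2 = -10 - (-8) = -2
e13 coeff: (-5)*(-2) - 4*2 = 10 - 8 = 2
e23 coeff: (-4)*(-2) - 4*2 = 8 - 8 = 0
|a wedge b|^2 = (-2)^2 + 2^2 + 0^2
= 4 + 4 + 0
= 8


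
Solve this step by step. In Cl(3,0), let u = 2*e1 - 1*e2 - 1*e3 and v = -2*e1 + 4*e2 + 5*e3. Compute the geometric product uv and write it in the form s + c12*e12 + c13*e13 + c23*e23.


In Cl(3,0): e_i^2 = 1, e_ie_j = -e_je_i for i != j.
Scalar part = u . v = 2*(-2) + (-1)*4 + (-1)*5
= -4 + (-4) + (-5) = -13
e12 coeff = 2*4 - (-1)*(-2) = 8 - 2 = 6
e13 coeff = 2*5 - (-1)*(-2) = 10 - 2 = 8
e23 coeff = (-1)*5 - (-1)*4 = -5 - (-4) = -1
uv = -13 + 6*e12 + 8*e13 - 1*e23


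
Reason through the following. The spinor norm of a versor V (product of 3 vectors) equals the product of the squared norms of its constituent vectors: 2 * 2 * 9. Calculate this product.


Spinor norm N(V) = |v1|^2 * |v2|^2 * ... * |v3|^2
= 2 * 2 * 9
Running product: 2, 4, 36
N(V) = 36


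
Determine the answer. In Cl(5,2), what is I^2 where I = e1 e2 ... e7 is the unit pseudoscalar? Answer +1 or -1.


The pseudoscalar I = e1...e_n (product of all n generators) of Cl(p,q) satisfies I^2 = (-1)^(q + n(n-1)/2).
p = 5, q = 2, n = p + q = 7
n(n-1)/2 = 7 * 6 / 2 = 21
Exponent = q + n(n-1)/2 = 2 + 21 = 23
I^2 = (-1)^23 = -1


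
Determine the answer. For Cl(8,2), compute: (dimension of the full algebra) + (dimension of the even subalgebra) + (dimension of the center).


n = 8 + 2 = 10
Total dim = 2^10 = 1024
Even subalgebra dim = 2^9 = 512
n is even, so center dim = 1
Sum = 1024 + 512 + 1 = 1537


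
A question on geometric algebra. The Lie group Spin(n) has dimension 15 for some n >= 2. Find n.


dim Spin(n) = dim so(n) = n(n-1)/2.
Solve n(n-1)/2 = 15, i.e. n^2 - n - 30 = 0.
Discriminant = 1 + 8*15 = 121
n = (1 + sqrt(121))/2 = (1 + 11)/2 = 6


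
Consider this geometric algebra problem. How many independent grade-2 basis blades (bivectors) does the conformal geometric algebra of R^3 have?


The conformal model of R^3 uses Cl(4,1) with m = 3 + 2 = 5 generators.
Number of grade-2 blades = C(m, 2) = C(5, 2)
= 5*4/2 = 10


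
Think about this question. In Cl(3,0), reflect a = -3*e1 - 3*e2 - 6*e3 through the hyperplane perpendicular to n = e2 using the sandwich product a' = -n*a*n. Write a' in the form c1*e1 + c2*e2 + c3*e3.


Reflection formula: a' = -n*a*n, with n = e2 (unit vector, n^2 = 1).
For reflection through hyperplane perp to e2:
The component along e2 flips sign, others stay.
a = (-3, -3, -6)
a' = (-3, 3, -6)
a' = -3*e1 + 3*e2 - 6*e3


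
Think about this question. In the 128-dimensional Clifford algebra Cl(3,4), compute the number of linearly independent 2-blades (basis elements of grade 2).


Number of grade-k basis blades in Cl(p,q) with n = p + q is C(n, k).
n = 3 + 4 = 7
C(7, 2) = 7! / (2! * 5!)
= 5040 / (2 * 120)
= 21


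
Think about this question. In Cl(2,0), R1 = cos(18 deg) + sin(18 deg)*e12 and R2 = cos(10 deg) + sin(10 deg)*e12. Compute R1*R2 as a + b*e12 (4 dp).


Same-plane rotors commute and their half-angles add:
R1*R2 = cos(a1 + a2) + sin(a1 + a2)*e12.
a1 + a2 = 18 + 10 = 28 deg
cos(28 deg) = 0.8829
sin(28 deg) = 0.4695
R1*R2 = 0.8829 + 0.4695*e12


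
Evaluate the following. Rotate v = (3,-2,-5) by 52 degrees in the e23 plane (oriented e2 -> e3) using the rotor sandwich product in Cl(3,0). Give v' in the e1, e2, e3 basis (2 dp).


Rotor R = cos(26deg) - sin(26deg)*e23
Rotation angle theta = 2 * 26 = 52 degrees in the e23 plane (e2 -> e3).
The component perpendicular to the plane (e1) is invariant: v'_1 = v1 = 3.00
cos(52deg) = 0.6157, sin(52deg) = 0.7880
v'_2 = v2*cos(theta) - v3*sin(theta) = -2*0.6157 - (-5)*0.7880 = 2.71
v'_3 = v2*sin(theta) + v3*cos(theta) = -2*0.7880 + (-5)*0.6157 = -4.65
v' = 3.00*e1 + 2.71*e2 - 4.65*e3


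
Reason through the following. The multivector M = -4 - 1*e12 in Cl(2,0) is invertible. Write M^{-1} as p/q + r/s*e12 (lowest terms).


M = -4 - 1*e12, where e12^2 = -1.
Since M commutes with its reverse ~M = a - b*e12, M * ~M = a^2 - b^2*e12^2 = a^2 + b^2.
So M^{-1} = ~M / (a^2 + b^2) = (a - b*e12)/(a^2 + b^2).
a^2 + b^2 = 16 + 1 = 17
Scalar part = -4/17 = -4/17
Bivector coeff = 1/17 = 1/17
M^{-1} = -4/17 + 1/17*e12


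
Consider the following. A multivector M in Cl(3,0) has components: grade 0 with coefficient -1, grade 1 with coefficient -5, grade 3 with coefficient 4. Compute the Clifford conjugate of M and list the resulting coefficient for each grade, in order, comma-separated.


Clifford conjugate sign for grade k: (-1)^(k(k+1)/2)
Grade 0: (-1)^(0*1/2) = (-1)^0 = 1, coeff -1 -> -1
Grade 1: (-1)^(1*2/2) = (-1)^1 = -1, coeff -5 -> 5
Grade 3: (-1)^(3*4/2) = (-1)^6 = 1, coeff 4 -> 4
Conjugated coefficients: -1, 5, 4


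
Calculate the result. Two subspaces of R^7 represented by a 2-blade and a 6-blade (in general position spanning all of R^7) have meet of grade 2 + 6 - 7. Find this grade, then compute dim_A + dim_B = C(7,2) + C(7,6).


Meet grade = grade(A) + grade(B) - n
= 2 + 6 - 7 = 1
C(7,2) = 21
C(7,6) = 7
dim_A + dim_B = 21 + 7 = 28


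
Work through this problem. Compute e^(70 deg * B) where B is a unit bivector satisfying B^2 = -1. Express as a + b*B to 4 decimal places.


For a unit bivector B with B^2 = -1, the exponential series gives
e^(theta*B) = cos(theta) + sin(theta)*B (the GA analogue of Euler's formula).
theta = 70 degrees = 1.22173 rad
cos(70 deg) = 0.3420
sin(70 deg) = 0.9397
exp(theta*B) = 0.3420 + 0.9397*B


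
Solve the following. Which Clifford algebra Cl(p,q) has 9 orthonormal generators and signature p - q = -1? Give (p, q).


We need p + q = 9 and p - q = -1.
Adding: 2p = 9 + (-1) = 8, so p = 4.
Then q = 9 - 4 = 5.
(p, q) = (4, 5)


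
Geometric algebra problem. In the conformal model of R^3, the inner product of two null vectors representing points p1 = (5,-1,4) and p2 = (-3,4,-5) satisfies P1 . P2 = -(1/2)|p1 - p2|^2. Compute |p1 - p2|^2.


p1 - p2 = (8, -5, 9)
|p1 - p2|^2 = 8^2 + (-5)^2 + 9^2
= 64 + 25 + 81
= 170


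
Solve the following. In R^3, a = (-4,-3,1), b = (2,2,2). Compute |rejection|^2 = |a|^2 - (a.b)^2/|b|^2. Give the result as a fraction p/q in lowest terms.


|a|^2 = (-4)^2 + (-3)^2 + 1^2 = 26
|b|^2 = 2^2 + 2^2 + 2^2 = 12
a . b = (-4)*2 + (-3)*2 + 1*2 = -12
(a.b)^2 = (-12)^2 = 144
|rej|^2 = 26 - 144/12
= (312 - 144)/12
= 168/12
In lowest terms: 14/1


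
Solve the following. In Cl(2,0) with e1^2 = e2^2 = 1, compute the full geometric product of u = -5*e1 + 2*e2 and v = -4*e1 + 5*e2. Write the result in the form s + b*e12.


Expand: (-5*e1 + 2*e2)(-4*e1 + 5*e2)
= (-5)*(-4)*e1e1 + (-5)*5*e1e2 + 2*(-4)*e2e1 + 2*5*e2e2
Using e1^2 = e2^2 = 1, e2e1 = -e1e2:
Scalar part s = (-5)*(-4) + 2*5 = 20 + 10 = 30
Bivector part b = (-5)*5 - 2*(-4) = -25 - (-8) = -17
uv = 30 - 17*e12


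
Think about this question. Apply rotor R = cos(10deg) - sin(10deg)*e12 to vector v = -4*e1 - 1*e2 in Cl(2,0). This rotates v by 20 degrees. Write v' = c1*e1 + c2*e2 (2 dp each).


Rotor R = cos(10deg) - sin(10deg)*e12
Rotation angle theta = 2 * 10 = 20 degrees
v' = R*v*~R rotates v by theta.
cos(20deg) = 0.9397, sin(20deg) = 0.3420
v'_1 = -4*cos(20deg) - (-1)*sin(20deg)
= -4*0.9397 - (-1)*0.3420
= -3.42
v'_2 = -4*sin(20deg) + (-1)*cos(20deg)
= -4*0.3420 + (-1)*0.9397
= -2.31
v' = -3.42*e1 - 2.31*e2


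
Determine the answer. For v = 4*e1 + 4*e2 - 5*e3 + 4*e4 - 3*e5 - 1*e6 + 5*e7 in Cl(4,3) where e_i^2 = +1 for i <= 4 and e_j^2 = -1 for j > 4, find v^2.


v^2 = sum of c_i^2 * e_i^2
Positive signature terms (e_i^2 = +1): 4^2 + 4^2 + (-5)^2 + 4^2 = 73
Negative signature terms (e_j^2 = -1): (-3)^2 + (-1)^2 + 5^2 = 35
v^2 = 73 - 35 = 38


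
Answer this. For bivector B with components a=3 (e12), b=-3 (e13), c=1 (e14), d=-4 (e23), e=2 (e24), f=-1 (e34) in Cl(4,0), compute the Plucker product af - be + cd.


Plucker relation: af - be + cd
a*f = 3*(-1) = -3
b*e = (-3)*2 = -6
c*d = 1*(-4) = -4
af - be + cd = -3 - (-6) + (-4)
= -1


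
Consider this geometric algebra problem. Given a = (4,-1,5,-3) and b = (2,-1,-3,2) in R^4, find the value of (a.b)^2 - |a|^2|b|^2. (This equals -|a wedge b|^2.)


a . b = 4*2 + (-1)*(-1) + 5*(-3) + (-3)*2
= 8 + 1 + (-15) + (-6) = -12
|a|^2 = 4^2 + (-1)^2 + 5^2 + (-3)^2 = 51
|b|^2 = 2^2 + (-1)^2 + (-3)^2 + 2^2 = 18
(a.b)^2 = (-12)^2 = 144
|a|^2 * |b|^2 = 51 * 18 = 918
Result = 144 - 918 = -774


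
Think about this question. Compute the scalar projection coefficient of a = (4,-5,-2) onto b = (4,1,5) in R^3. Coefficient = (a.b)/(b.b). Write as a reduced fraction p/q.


Projection coefficient = (a . b) / (b . b)
a . b = 4*4 + (-5)*1 + (-2)*5
= 16 + (-5) + (-10) = 1
b . b = 4^2 + 1^2 + 5^2
= 16 + 1 + 25 = 42
Coefficient = 1/42
In lowest terms: 1/42


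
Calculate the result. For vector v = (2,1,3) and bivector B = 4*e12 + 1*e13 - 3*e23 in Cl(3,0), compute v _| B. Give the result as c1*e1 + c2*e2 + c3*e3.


Left contraction v _| B = <vB>_1 (grade-1 part of the geometric product vB).
Using e1_|e12 = e2, e2_|e12 = -e1, e1_|e13 = e3, e3_|e13 = -e1, e2_|e23 = e3, e3_|e23 = -e2:
e1 coeff: -v2*b12 - v3*b13 = -(1)*(4) - (3)*(1) = -7
e2 coeff: v1*b12 - v3*b23 = (2)*(4) - (3)*(-3) = 17
e3 coeff: v1*b13 + v2*b23 = (2)*(1) + (1)*(-3) = -1
v _| B = -7*e1 + 17*e2 - 1*e3


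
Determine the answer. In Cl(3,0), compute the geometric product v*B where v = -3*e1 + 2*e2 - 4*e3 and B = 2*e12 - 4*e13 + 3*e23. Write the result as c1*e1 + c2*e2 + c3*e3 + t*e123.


vB has grade-1 (vector) and grade-3 (trivector) parts: vB = (v _| B) + (v ^ B).
Vector part <vB>_1:
  e1: -v2*b12 - v3*b13 = -(2)*(2) - (-4)*(-4) = -20
  e2: v1*b12 - v3*b23 = (-3)*(2) - (-4)*(3) = 6
  e3: v1*b13 + v2*b23 = (-3)*(-4) + (2)*(3) = 18
Trivector part <vB>_3:
  e123: v1*b23 - v2*b13 + v3*b12 = (-3)*(3) - (2)*(-4) + (-4)*(2) = -9
vB = -20*e1 + 6*e2 + 18*e3 - 9*e123


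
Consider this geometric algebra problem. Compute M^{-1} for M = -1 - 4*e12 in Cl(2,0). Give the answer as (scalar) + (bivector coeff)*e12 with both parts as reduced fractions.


M = -1 - 4*e12, where e12^2 = -1.
Since M commutes with its reverse ~M = a - b*e12, M * ~M = a^2 - b^2*e12^2 = a^2 + b^2.
So M^{-1} = ~M / (a^2 + b^2) = (a - b*e12)/(a^2 + b^2).
a^2 + b^2 = 1 + 16 = 17
Scalar part = -1/17 = -1/17
Bivector coeff = 4/17 = 4/17
M^{-1} = -1/17 + 4/17*e12


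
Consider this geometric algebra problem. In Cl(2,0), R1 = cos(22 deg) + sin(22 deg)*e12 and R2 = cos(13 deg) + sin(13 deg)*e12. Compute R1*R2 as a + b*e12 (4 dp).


Same-plane rotors commute and their half-angles add:
R1*R2 = cos(a1 + a2) + sin(a1 + a2)*e12.
a1 + a2 = 22 + 13 = 35 deg
cos(35 deg) = 0.8192
sin(35 deg) = 0.5736
R1*R2 = 0.8192 + 0.5736*e12


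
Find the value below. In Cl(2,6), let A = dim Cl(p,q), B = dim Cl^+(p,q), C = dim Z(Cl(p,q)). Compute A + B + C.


n = 2 + 6 = 8
Total dim = 2^8 = 256
Even subalgebra dim = 2^7 = 128
n is even, so center dim = 1
Sum = 256 + 128 + 1 = 385


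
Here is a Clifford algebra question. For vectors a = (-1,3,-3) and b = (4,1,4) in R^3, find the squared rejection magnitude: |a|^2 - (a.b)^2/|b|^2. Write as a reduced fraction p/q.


|a|^2 = (-1)^2 + 3^2 + (-3)^2 = 19
|b|^2 = 4^2 + 1^2 + 4^2 = 33
a . b = (-1)*4 + 3*1 + (-3)*4 = -13
(a.b)^2 = (-13)^2 = 169
|rej|^2 = 19 - 169/33
= (627 - 169)/33
= 458/33
In lowest terms: 458/33


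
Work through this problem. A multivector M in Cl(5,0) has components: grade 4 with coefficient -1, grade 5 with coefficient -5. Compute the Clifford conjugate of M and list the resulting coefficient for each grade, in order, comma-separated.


Clifford conjugate sign for grade k: (-1)^(k(k+1)/2)
Grade 4: (-1)^(4*5/2) = (-1)^10 = 1, coeff -1 -> -1
Grade 5: (-1)^(5*6/2) = (-1)^15 = -1, coeff -5 -> 5
Conjugated coefficients: -1, 5


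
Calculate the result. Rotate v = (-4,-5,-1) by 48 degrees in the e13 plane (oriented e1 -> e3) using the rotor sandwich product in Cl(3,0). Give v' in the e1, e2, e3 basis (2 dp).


Rotor R = cos(24deg) - sin(24deg)*e13
Rotation angle theta = 2 * 24 = 48 degrees in the e13 plane (e1 -> e3).
The component perpendicular to the plane (e2) is invariant: v'_2 = v2 = -5.00
cos(48deg) = 0.6691, sin(48deg) = 0.7431
v'_1 = v1*cos(theta) - v3*sin(theta) = -4*0.6691 - (-1)*0.7431 = -1.93
v'_3 = v1*sin(theta) + v3*cos(theta) = -4*0.7431 + (-1)*0.6691 = -3.64
v' = -1.93*e1 - 5.00*e2 - 3.64*e3


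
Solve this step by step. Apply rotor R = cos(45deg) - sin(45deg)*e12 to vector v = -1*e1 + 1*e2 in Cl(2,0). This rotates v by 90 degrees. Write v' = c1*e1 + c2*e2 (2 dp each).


Rotor R = cos(45deg) - sin(45deg)*e12
Rotation angle theta = 2 * 45 = 90 degrees
v' = R*v*~R rotates v by theta.
cos(90deg) = 0.0000, sin(90deg) = 1.0000
v'_1 = -1*cos(90deg) - 1*sin(90deg)
= -1*0.0000 - 1*1.0000
= -1.00
v'_2 = -1*sin(90deg) + 1*cos(90deg)
= -1*1.0000 + 1*0.0000
= -1.00
v' = -1.00*e1 - 1.00*e2


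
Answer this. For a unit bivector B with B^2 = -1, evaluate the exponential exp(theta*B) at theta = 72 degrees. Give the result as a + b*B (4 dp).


For a unit bivector B with B^2 = -1, the exponential series gives
e^(theta*B) = cos(theta) + sin(theta)*B (the GA analogue of Euler's formula).
theta = 72 degrees = 1.256637 rad
cos(72 deg) = 0.3090
sin(72 deg) = 0.9511
exp(theta*B) = 0.3090 + 0.9511*B


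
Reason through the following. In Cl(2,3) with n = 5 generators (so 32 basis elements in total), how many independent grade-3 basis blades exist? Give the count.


Number of grade-k basis blades in Cl(p,q) with n = p + q is C(n, k).
n = 2 + 3 = 5
C(5, 3) = 5! / (3! * 2!)
= 120 / (6 * 2)
= 10


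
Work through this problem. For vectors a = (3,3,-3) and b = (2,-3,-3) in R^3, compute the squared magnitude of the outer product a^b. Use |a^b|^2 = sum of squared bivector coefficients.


a wedge b = (a1*b2 - a2*b1)*e12 + (a1*b3 - a3*b1)*e13 + (a2*b3 - a3*b2)*e23
e12 coeff: 3*(-3) - 3*2 = -9 - 6 = -15
e13 coeff: 3*(-3) - (-3)*2 = -9 - (-6) = -3
e23 coeff: 3*(-3) - (-3)*(-3) = -9 - 9 = -18
|a wedge b|^2 = (-15)^2 + (-3)^2 + (-18)^2
= 225 + 9 + 324
= 558


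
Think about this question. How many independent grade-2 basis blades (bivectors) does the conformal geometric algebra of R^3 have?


The conformal model of R^3 uses Cl(4,1) with m = 3 + 2 = 5 generators.
Number of grade-2 blades = C(m, 2) = C(5, 2)
= 5*4/2 = 10


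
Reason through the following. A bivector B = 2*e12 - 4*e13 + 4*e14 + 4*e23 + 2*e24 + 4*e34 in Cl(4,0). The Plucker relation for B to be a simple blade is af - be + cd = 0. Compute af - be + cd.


Plucker relation: af - be + cd
a*f = 2*4 = 8
b*e = (-4)*2 = -8
c*d = 4*4 = 16
af - be + cd = 8 - (-8) + 16
= 32


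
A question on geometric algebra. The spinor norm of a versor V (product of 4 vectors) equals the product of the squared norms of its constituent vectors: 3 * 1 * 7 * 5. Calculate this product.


Spinor norm N(V) = |v1|^2 * |v2|^2 * ... * |v4|^2
= 3 * 1 * 7 * 5
Running product: 3, 3, 21, 105
N(V) = 105


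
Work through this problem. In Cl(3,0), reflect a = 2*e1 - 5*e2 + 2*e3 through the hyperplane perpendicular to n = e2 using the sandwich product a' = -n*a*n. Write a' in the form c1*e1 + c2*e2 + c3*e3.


Reflection formula: a' = -n*a*n, with n = e2 (unit vector, n^2 = 1).
For reflection through hyperplane perp to e2:
The component along e2 flips sign, others stay.
a = (2, -5, 2)
a' = (2, 5, 2)
a' = 2*e1 + 5*e2 + 2*e3


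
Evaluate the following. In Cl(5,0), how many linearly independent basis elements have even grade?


Even subalgebra dimension = 2^(n-1)
n = 5 + 0 = 5
2^(5 - 1) = 2^4 = 16
Verification: sum of C(5,k) for even k = 1 + 10 + 5 = 16
Result = 16


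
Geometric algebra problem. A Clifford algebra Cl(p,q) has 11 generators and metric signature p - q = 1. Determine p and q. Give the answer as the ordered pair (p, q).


We need p + q = 11 and p - q = 1.
Adding: 2p = 11 + 1 = 12, so p = 6.
Then q = 11 - 6 = 5.
(p, q) = (6, 5)


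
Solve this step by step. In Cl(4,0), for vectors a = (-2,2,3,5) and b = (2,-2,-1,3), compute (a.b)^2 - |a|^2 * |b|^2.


a . b = (-2)*2 + 2*(-2) + 3*(-1) + 5*3
= -4 + (-4) + (-3) + 15 = 4
|a|^2 = (-2)^2 + 2^2 + 3^2 + 5^2 = 42
|b|^2 = 2^2 + (-2)^2 + (-1)^2 + 3^2 = 18
(a.b)^2 = 4^2 = 16
|a|^2 * |b|^2 = 42 * 18 = 756
Result = 16 - 756 = -740


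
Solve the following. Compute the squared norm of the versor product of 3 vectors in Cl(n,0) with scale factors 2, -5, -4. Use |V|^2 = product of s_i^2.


Each vector v_i has |v_i|^2 = s_i^2
Squared scales: 2^2 = 4, (-5)^2 = 25, (-4)^2 = 16
|V|^2 = 4 * 25 * 16
= 1600


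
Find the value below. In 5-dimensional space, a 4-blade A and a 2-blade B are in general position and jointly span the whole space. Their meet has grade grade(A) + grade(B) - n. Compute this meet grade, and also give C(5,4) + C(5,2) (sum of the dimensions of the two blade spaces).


Meet grade = grade(A) + grade(B) - n
= 4 + 2 - 5 = 1
C(5,4) = 5
C(5,2) = 10
dim_A + dim_B = 5 + 10 = 15


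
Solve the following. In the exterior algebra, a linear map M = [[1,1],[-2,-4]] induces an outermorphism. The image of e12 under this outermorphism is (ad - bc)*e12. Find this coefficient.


The outermorphism of a linear map f sends e1^e2 to f(e1)^f(e2).
f(e1) = 1*e1 - 2*e2
f(e2) = 1*e1 - 4*e2
f(e1) ^ f(e2) = (1*e1 - 2*e2) ^ (1*e1 - 4*e2)
= 1*(-4)*e12 + (-2)*1*e21
= (-4 - (-2))*e12
= -2*e12
Coefficient = -2


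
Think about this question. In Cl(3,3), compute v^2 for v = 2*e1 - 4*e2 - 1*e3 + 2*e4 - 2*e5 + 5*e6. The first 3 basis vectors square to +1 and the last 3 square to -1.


v^2 = sum of c_i^2 * e_i^2
Positive signature terms (e_i^2 = +1): 2^2 + (-4)^2 + (-1)^2 = 21
Negative signature terms (e_j^2 = -1): 2^2 + (-2)^2 + 5^2 = 33
v^2 = 21 - 33 = -12


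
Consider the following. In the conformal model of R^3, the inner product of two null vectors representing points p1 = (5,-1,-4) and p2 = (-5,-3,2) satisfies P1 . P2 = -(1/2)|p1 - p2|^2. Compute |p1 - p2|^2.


p1 - p2 = (10, 2, -6)
|p1 - p2|^2 = 10^2 + 2^2 + (-6)^2
= 100 + 4 + 36
= 140


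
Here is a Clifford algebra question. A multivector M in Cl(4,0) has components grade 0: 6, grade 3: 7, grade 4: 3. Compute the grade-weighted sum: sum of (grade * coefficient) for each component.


Grade-weighted sum = sum of grade_k * coefficient_k
0*6 = 0
3*7 = 21
4*3 = 12
Total = 0 + 21 + 12 = 33


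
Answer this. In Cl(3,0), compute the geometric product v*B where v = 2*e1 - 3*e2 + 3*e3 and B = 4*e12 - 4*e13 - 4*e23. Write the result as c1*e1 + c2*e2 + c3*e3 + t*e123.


vB has grade-1 (vector) and grade-3 (trivector) parts: vB = (v _| B) + (v ^ B).
Vector part <vB>_1:
  e1: -v2*b12 - v3*b13 = -(-3)*(4) - (3)*(-4) = 24
  e2: v1*b12 - v3*b23 = (2)*(4) - (3)*(-4) = 20
  e3: v1*b13 + v2*b23 = (2)*(-4) + (-3)*(-4) = 4
Trivector part <vB>_3:
  e123: v1*b23 - v2*b13 + v3*b12 = (2)*(-4) - (-3)*(-4) + (3)*(4) = -8
vB = 24*e1 + 20*e2 + 4*e3 - 8*e123


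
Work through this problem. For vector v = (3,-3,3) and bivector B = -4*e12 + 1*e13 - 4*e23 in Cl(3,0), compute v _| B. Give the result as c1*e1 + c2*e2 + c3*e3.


Left contraction v _| B = <vB>_1 (grade-1 part of the geometric product vB).
Using e1_|e12 = e2, e2_|e12 = -e1, e1_|e13 = e3, e3_|e13 = -e1, e2_|e23 = e3, e3_|e23 = -e2:
e1 coeff: -v2*b12 - v3*b13 = -(-3)*(-4) - (3)*(1) = -15
e2 coeff: v1*b12 - v3*b23 = (3)*(-4) - (3)*(-4) = 0
e3 coeff: v1*b13 + v2*b23 = (3)*(1) + (-3)*(-4) = 15
v _| B = -15*e1 + 0*e2 + 15*e3


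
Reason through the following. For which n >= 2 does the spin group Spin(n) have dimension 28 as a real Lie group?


dim Spin(n) = dim so(n) = n(n-1)/2.
Solve n(n-1)/2 = 28, i.e. n^2 - n - 56 = 0.
Discriminant = 1 + 8*28 = 225
n = (1 + sqrt(225))/2 = (1 + 15)/2 = 8


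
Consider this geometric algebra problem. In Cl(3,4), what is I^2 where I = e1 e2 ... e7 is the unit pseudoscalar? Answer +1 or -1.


The pseudoscalar I = e1...e_n (product of all n generators) of Cl(p,q) satisfies I^2 = (-1)^(q + n(n-1)/2).
p = 3, q = 4, n = p + q = 7
n(n-1)/2 = 7 * 6 / 2 = 21
Exponent = q + n(n-1)/2 = 4 + 21 = 25
I^2 = (-1)^25 = -1


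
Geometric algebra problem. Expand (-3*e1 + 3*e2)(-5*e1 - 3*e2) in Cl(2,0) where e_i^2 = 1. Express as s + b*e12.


Expand: (-3*e1 + 3*e2)(-5*e1 - 3*e2)
= (-3)*(-5)*e1e1 + (-3)*(-3)*e1e2 + 3*(-5)*e2e1 + 3*(-3)*e2e2
Using e1^2 = e2^2 = 1, e2e1 = -e1e2:
Scalar part s = (-3)*(-5) + 3*(-3) = 15 + (-9) = 6
Bivector part b = (-3)*(-3) - 3*(-5) = 9 - (-15) = 24
uv = 6 + 24*e12


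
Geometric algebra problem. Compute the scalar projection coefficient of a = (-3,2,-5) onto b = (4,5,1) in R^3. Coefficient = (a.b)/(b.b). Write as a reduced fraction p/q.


Projection coefficient = (a . b) / (b . b)
a . b = (-3)*4 + 2*5 + (-5)*1
= -12 + 10 + (-5) = -7
b . b = 4^2 + 5^2 + 1^2
= 16 + 25 + 1 = 42
Coefficient = -7/42
In lowest terms: -1/6


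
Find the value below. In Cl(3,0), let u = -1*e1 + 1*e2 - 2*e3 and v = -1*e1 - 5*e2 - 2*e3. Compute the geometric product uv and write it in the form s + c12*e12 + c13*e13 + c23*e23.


In Cl(3,0): e_i^2 = 1, e_ie_j = -e_je_i for i != j.
Scalar part = u . v = (-1)*(-1) + 1*(-5) + (-2)*(-2)
= 1 + (-5) + 4 = 0
e12 coeff = (-1)*(-5) - 1*(-1) = 5 - (-1) = 6
e13 coeff = (-1)*(-2) - (-2)*(-1) = 2 - 2 = 0
e23 coeff = 1*(-2) - (-2)*(-5) = -2 - 10 = -12
uv = 0 + 6*e12 + 0*e13 - 12*e23


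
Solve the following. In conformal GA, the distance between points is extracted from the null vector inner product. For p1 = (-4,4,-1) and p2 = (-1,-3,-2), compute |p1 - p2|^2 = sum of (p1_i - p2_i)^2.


p1 - p2 = (-3, 7, 1)
|p1 - p2|^2 = (-3)^2 + 7^2 + 1^2
= 9 + 49 + 1
= 59


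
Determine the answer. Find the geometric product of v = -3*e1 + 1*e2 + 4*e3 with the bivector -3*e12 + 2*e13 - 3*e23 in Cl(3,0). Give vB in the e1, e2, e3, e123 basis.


vB has grade-1 (vector) and grade-3 (trivector) parts: vB = (v _| B) + (v ^ B).
Vector part <vB>_1:
  e1: -v2*b12 - v3*b13 = -(1)*(-3) - (4)*(2) = -5
  e2: v1*b12 - v3*b23 = (-3)*(-3) - (4)*(-3) = 21
  e3: v1*b13 + v2*b23 = (-3)*(2) + (1)*(-3) = -9
Trivector part <vB>_3:
  e123: v1*b23 - v2*b13 + v3*b12 = (-3)*(-3) - (1)*(2) + (4)*(-3) = -5
vB = -5*e1 + 21*e2 - 9*e3 - 5*e123


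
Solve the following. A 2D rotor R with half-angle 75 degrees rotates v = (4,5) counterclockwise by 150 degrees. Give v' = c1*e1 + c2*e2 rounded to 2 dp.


Rotor R = cos(75deg) - sin(75deg)*e12
Rotation angle theta = 2 * 75 = 150 degrees
v' = R*v*~R rotates v by theta.
cos(150deg) = -0.8660, sin(150deg) = 0.5000
v'_1 = 4*cos(150deg) - 5*sin(150deg)
= 4*(-0.8660) - 5*0.5000
= -5.96
v'_2 = 4*sin(150deg) + 5*cos(150deg)
= 4*0.5000 + 5*(-0.8660)
= -2.33
v' = -5.96*e1 - 2.33*e2


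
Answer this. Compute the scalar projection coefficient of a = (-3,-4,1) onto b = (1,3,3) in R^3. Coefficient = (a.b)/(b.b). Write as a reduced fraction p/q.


Projection coefficient = (a . b) / (b . b)
a . b = (-3)*1 + (-4)*3 + 1*3
= -3 + (-12) + 3 = -12
b . b = 1^2 + 3^2 + 3^2
= 1 + 9 + 9 = 19
Coefficient = -12/19
In lowest terms: -12/19


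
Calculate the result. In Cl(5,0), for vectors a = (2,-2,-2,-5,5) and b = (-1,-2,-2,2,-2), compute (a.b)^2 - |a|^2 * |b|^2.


a . b = 2*(-1) + (-2)*(-2) + (-2)*(-2) + (-5)*2 + 5*(-2)
= -2 + 4 + 4 + (-10) + (-10) = -14
|a|^2 = 2^2 + (-2)^2 + (-2)^2 + (-5)^2 + 5^2 = 62
|b|^2 = (-1)^2 + (-2)^2 + (-2)^2 + 2^2 + (-2)^2 = 17
(a.b)^2 = (-14)^2 = 196
|a|^2 * |b|^2 = 62 * 17 = 1054
Result = 196 - 1054 = -858


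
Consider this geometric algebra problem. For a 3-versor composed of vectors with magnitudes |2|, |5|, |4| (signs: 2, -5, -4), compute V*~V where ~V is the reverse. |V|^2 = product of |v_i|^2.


Each vector v_i has |v_i|^2 = s_i^2
Squared scales: 2^2 = 4, (-5)^2 = 25, (-4)^2 = 16
|V|^2 = 4 * 25 * 16
= 1600


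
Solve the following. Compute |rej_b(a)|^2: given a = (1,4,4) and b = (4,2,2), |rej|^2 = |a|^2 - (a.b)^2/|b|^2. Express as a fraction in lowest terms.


|a|^2 = 1^2 + 4^2 + 4^2 = 33
|b|^2 = 4^2 + 2^2 + 2^2 = 24
a . b = 1*4 + 4*2 + 4*2 = 20
(a.b)^2 = 20^2 = 400
|rej|^2 = 33 - 400/24
= (792 - 400)/24
= 392/24
In lowest terms: 49/3


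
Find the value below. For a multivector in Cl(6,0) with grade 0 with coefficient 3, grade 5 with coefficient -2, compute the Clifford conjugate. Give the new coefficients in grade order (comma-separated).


Clifford conjugate sign for grade k: (-1)^(k(k+1)/2)
Grade 0: (-1)^(0*1/2) = (-1)^0 = 1, coeff 3 -> 3
Grade 5: (-1)^(5*6/2) = (-1)^15 = -1, coeff -2 -> 2
Conjugated coefficients: 3, 2


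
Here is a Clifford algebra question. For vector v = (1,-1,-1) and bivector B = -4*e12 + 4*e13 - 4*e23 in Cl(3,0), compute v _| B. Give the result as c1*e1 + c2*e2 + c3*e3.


Left contraction v _| B = <vB>_1 (grade-1 part of the geometric product vB).
Using e1_|e12 = e2, e2_|e12 = -e1, e1_|e13 = e3, e3_|e13 = -e1, e2_|e23 = e3, e3_|e23 = -e2:
e1 coeff: -v2*b12 - v3*b13 = -(-1)*(-4) - (-1)*(4) = 0
e2 coeff: v1*b12 - v3*b23 = (1)*(-4) - (-1)*(-4) = -8
e3 coeff: v1*b13 + v2*b23 = (1)*(4) + (-1)*(-4) = 8
v _| B = 0*e1 - 8*e2 + 8*e3


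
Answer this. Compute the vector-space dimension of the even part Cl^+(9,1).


Even subalgebra dimension = 2^(n-1)
n = 9 + 1 = 10
2^(10 - 1) = 2^9 = 512
Verification: sum of C(10,k) for even k = 1 + 45 + 210 + 210 + 45 + 1 = 512
Result = 512


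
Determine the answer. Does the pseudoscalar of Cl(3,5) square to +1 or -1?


The pseudoscalar I = e1...e_n (product of all n generators) of Cl(p,q) satisfies I^2 = (-1)^(q + n(n-1)/2).
p = 3, q = 5, n = p + q = 8
n(n-1)/2 = 8 * 7 / 2 = 28
Exponent = q + n(n-1)/2 = 5 + 28 = 33
I^2 = (-1)^33 = -1


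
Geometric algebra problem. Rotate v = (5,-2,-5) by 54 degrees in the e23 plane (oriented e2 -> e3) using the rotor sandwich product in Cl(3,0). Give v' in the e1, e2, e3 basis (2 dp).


Rotor R = cos(27deg) - sin(27deg)*e23
Rotation angle theta = 2 * 27 = 54 degrees in the e23 plane (e2 -> e3).
The component perpendicular to the plane (e1) is invariant: v'_1 = v1 = 5.00
cos(54deg) = 0.5878, sin(54deg) = 0.8090
v'_2 = v2*cos(theta) - v3*sin(theta) = -2*0.5878 - (-5)*0.8090 = 2.87
v'_3 = v2*sin(theta) + v3*cos(theta) = -2*0.8090 + (-5)*0.5878 = -4.56
v' = 5.00*e1 + 2.87*e2 - 4.56*e3


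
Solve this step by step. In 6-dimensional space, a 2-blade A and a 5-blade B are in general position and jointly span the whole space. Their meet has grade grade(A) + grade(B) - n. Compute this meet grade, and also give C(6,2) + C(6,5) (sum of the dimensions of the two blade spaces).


Meet grade = grade(A) + grade(B) - n
= 2 + 5 - 6 = 1
C(6,2) = 15
C(6,5) = 6
dim_A + dim_B = 15 + 6 = 21


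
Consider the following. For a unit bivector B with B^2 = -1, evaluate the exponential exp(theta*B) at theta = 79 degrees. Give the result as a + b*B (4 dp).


For a unit bivector B with B^2 = -1, the exponential series gives
e^(theta*B) = cos(theta) + sin(theta)*B (the GA analogue of Euler's formula).
theta = 79 degrees = 1.37881 rad
cos(79 deg) = 0.1908
sin(79 deg) = 0.9816
exp(theta*B) = 0.1908 + 0.9816*B


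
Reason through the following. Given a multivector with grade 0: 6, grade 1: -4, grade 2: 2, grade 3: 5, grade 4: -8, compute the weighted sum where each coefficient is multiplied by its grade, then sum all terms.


Grade-weighted sum = sum of grade_k * coefficient_k
0*6 = 0
1*(-4) = -4
2*2 = 4
3*5 = 15
4*(-8) = -32
Total = 0 + (-4) + 4 + 15 + (-32) = -17


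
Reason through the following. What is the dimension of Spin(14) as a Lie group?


Spin(n) double-covers SO(n); both have Lie algebra so(n) of dimension n(n-1)/2.
n = 14
n(n-1) = 14 * 13 = 182
dim Spin(14) = 182/2 = 91


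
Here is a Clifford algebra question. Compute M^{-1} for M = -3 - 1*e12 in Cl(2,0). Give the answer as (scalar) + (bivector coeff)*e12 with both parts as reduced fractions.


M = -3 - 1*e12, where e12^2 = -1.
Since M commutes with its reverse ~M = a - b*e12, M * ~M = a^2 - b^2*e12^2 = a^2 + b^2.
So M^{-1} = ~M / (a^2 + b^2) = (a - b*e12)/(a^2 + b^2).
a^2 + b^2 = 9 + 1 = 10
Scalar part = -3/10 = -3/10
Bivector coeff = 1/10 = 1/10
M^{-1} = -3/10 + 1/10*e12


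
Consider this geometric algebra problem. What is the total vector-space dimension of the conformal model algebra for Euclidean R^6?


The conformal model of R^6 uses Cl(7,1): the 6 Euclidean generators plus two extra orthogonal generators e+ (e+^2 = +1) and e- (e-^2 = -1), from which the null vectors e0, einf are built.
Number of generators m = 6 + 2 = 8.
dim Cl(p,q) = 2^m = 2^8 = 256


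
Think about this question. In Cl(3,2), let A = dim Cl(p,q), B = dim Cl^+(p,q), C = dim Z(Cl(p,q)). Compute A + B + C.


n = 3 + 2 = 5
Total dim = 2^5 = 32
Even subalgebra dim = 2^4 = 16
n is odd, so center dim = 2
Sum = 32 + 16 + 2 = 50


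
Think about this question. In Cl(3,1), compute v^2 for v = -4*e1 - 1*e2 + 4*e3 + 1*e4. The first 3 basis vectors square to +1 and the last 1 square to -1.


v^2 = sum of c_i^2 * e_i^2
Positive signature terms (e_i^2 = +1): (-4)^2 + (-1)^2 + 4^2 = 33
Negative signature terms (e_j^2 = -1): 1^2 = 1
v^2 = 33 - 1 = 32


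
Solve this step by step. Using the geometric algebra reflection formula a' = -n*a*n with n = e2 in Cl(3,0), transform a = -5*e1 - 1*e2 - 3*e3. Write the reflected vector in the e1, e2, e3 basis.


Reflection formula: a' = -n*a*n, with n = e2 (unit vector, n^2 = 1).
For reflection through hyperplane perp to e2:
The component along e2 flips sign, others stay.
a = (-5, -1, -3)
a' = (-5, 1, -3)
a' = -5*e1 + 1*e2 - 3*e3
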